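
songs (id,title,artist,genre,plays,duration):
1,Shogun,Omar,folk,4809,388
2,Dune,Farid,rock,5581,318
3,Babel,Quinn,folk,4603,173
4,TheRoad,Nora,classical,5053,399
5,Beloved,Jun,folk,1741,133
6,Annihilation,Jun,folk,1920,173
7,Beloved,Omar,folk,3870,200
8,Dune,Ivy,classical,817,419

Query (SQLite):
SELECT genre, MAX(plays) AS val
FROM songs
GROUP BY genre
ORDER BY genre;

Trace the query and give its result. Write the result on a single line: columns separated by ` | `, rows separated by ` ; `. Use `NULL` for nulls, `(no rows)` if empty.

classical | 5053 ; folk | 4809 ; rock | 5581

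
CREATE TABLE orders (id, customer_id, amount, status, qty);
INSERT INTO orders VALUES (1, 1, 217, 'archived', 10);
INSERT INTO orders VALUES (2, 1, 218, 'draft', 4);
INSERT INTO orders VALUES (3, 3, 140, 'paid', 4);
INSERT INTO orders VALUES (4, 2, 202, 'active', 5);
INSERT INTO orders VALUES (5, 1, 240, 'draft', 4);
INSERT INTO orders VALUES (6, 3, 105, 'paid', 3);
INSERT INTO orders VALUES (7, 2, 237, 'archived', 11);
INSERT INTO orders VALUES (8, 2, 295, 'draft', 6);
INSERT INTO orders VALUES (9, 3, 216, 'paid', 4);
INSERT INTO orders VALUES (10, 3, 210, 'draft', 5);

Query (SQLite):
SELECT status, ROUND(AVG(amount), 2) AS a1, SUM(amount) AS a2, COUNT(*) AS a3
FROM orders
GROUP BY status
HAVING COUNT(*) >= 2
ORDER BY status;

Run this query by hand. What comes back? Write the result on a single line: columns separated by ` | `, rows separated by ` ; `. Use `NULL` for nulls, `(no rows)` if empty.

archived | 227 | 454 | 2 ; draft | 240.75 | 963 | 4 ; paid | 153.67 | 461 | 3

Group orders by status.
Per group compute: ROUND(AVG(amount), 2), SUM(amount), COUNT(*).
HAVING: drop groups with fewer than 2 rows.
  active: ids {4} → ROUND(AVG(amount), 2)=202, SUM(amount)=202, COUNT(*)=1
  archived: ids {1, 7} → ROUND(AVG(amount), 2)=227, SUM(amount)=454, COUNT(*)=2
  draft: ids {2, 5, 8, 10} → ROUND(AVG(amount), 2)=240.75, SUM(amount)=963, COUNT(*)=4
  paid: ids {3, 6, 9} → ROUND(AVG(amount), 2)=153.67, SUM(amount)=461, COUNT(*)=3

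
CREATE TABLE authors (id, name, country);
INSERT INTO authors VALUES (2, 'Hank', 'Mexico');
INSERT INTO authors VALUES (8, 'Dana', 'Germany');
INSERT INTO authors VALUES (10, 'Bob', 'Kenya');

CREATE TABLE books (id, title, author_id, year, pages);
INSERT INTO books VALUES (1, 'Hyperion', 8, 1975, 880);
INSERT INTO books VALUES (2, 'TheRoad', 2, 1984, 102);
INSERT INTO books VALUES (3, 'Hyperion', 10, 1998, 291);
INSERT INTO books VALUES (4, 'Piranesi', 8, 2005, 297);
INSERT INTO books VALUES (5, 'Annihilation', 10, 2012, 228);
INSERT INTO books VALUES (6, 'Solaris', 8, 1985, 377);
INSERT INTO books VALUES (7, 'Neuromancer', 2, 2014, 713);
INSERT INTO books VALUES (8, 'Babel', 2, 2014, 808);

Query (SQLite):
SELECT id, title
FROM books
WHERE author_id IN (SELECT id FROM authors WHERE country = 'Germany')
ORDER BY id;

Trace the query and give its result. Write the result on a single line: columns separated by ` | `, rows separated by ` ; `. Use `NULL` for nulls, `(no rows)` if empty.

1 | Hyperion ; 4 | Piranesi ; 6 | Solaris

Inner query: authors.id where country = 'Germany'.
Outer: keep books rows whose author_id is in that set.
Inner query → {8}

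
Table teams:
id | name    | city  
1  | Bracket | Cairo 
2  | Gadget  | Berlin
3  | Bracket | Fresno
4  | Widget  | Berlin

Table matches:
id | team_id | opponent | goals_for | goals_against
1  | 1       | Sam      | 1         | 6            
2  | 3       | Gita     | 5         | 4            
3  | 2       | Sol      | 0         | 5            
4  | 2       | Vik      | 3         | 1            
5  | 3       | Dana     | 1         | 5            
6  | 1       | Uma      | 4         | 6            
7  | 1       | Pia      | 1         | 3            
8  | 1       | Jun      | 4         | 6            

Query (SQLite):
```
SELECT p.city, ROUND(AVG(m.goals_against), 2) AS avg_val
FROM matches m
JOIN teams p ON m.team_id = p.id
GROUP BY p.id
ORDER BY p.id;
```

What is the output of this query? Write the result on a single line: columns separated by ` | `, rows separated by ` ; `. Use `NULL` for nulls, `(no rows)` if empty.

Join each matches row to its teams via team_id.
Group joined rows by teams.id; compute ROUND(AVG(m.goals_against), 2) per group.
  1: ids {1, 6, 7, 8} → ROUND(AVG(m.goals_against), 2)=5.25
  2: ids {3, 4} → ROUND(AVG(m.goals_against), 2)=3
  3: ids {2, 5} → ROUND(AVG(m.goals_against), 2)=4.5

Cairo | 5.25 ; Berlin | 3 ; Fresno | 4.5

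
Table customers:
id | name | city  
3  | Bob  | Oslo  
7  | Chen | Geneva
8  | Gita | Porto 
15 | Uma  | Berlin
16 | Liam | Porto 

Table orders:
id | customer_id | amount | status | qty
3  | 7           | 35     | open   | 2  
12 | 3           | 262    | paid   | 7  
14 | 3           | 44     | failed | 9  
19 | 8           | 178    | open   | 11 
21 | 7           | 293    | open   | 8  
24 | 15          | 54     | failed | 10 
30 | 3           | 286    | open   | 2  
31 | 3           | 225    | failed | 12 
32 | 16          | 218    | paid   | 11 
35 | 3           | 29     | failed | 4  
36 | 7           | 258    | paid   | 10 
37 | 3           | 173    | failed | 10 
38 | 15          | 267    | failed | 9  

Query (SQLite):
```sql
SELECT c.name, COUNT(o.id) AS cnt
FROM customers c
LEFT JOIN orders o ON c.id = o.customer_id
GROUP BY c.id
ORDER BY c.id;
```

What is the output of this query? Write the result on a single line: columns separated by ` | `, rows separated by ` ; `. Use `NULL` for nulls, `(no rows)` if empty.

Bob | 6 ; Chen | 3 ; Gita | 1 ; Uma | 2 ; Liam | 1

LEFT JOIN keeps every customers row; unmatched ones get NULL for orders columns.
Group by customers.id and compute COUNT(o.id). COUNT(col) of an all-NULL group is 0.
  3: ids {12, 14, 30, 31, 35, 37} → COUNT(o.id)=6
  7: ids {3, 21, 36} → COUNT(o.id)=3
  8: ids {19} → COUNT(o.id)=1
  15: ids {24, 38} → COUNT(o.id)=2
  16: ids {32} → COUNT(o.id)=1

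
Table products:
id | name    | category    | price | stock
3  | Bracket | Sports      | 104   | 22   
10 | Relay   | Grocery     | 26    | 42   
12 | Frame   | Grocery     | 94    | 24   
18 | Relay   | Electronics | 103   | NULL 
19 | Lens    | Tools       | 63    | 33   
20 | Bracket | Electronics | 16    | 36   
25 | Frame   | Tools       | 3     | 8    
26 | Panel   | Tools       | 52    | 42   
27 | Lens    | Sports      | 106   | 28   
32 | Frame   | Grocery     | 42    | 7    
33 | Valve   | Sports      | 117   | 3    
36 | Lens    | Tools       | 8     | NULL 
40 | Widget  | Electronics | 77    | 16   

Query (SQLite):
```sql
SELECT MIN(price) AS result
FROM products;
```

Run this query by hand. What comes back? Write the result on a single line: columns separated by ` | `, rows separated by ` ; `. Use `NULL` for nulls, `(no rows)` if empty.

3

All price values: [104, 26, 94, 103, 63, 16, 3, 52, 106, 42, 117, 8, 77].
MIN of non-NULL values = 3.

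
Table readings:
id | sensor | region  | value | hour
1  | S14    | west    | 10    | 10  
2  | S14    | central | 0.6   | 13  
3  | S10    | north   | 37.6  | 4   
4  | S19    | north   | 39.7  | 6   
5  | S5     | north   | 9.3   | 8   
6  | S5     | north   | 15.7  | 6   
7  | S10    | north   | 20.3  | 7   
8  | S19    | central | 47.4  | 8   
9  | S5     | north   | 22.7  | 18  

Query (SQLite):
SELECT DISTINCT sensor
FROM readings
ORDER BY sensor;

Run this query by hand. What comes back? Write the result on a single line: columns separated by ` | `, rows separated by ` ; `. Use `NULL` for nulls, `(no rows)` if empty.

Collect distinct sensor values from readings.

S10 ; S14 ; S19 ; S5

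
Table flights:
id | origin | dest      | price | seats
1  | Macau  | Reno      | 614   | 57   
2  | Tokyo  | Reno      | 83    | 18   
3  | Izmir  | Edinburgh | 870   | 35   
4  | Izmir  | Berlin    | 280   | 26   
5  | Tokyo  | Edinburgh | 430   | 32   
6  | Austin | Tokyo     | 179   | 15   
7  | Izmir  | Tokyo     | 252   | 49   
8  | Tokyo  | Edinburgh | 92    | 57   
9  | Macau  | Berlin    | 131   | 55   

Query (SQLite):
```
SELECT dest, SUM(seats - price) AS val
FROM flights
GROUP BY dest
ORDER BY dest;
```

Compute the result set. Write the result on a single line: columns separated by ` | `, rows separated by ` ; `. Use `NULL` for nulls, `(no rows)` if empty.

Berlin | -330 ; Edinburgh | -1268 ; Reno | -622 ; Tokyo | -367

For each row compute seats - price.
Group by dest; take SUM of the expression per group.
  Berlin: ids {4, 9} → SUM(seats - price)=-330
  Edinburgh: ids {3, 5, 8} → SUM(seats - price)=-1268
  Reno: ids {1, 2} → SUM(seats - price)=-622
  Tokyo: ids {6, 7} → SUM(seats - price)=-367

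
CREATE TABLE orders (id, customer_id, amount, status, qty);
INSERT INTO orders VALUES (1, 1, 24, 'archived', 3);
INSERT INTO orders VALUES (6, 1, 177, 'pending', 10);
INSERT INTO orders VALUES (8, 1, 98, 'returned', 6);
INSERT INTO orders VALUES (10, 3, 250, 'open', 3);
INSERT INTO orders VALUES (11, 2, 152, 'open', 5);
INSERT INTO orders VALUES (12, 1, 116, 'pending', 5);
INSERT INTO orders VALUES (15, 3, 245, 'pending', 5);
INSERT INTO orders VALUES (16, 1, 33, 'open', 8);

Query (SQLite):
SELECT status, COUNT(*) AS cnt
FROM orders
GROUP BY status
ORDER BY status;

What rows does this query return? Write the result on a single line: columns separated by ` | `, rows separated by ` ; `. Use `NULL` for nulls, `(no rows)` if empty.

archived | 1 ; open | 3 ; pending | 3 ; returned | 1

Partition orders by status; compute COUNT(*) within each group.
  archived: ids {1} → COUNT(*)=1
  open: ids {10, 11, 16} → COUNT(*)=3
  pending: ids {6, 12, 15} → COUNT(*)=3
  returned: ids {8} → COUNT(*)=1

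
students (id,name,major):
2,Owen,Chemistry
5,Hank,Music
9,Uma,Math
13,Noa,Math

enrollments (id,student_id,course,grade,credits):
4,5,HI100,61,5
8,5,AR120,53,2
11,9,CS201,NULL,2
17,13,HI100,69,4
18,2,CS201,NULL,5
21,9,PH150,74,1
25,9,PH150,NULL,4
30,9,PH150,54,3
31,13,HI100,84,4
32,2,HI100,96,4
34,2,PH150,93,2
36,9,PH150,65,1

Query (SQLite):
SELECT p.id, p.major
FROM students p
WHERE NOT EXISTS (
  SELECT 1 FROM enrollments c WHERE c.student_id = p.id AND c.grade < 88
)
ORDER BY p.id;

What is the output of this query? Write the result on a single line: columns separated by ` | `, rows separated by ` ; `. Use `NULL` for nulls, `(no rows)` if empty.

For each students row, check whether any enrollments with matching student_id has grade < 88.
Keep rows where that is false.

2 | Chemistry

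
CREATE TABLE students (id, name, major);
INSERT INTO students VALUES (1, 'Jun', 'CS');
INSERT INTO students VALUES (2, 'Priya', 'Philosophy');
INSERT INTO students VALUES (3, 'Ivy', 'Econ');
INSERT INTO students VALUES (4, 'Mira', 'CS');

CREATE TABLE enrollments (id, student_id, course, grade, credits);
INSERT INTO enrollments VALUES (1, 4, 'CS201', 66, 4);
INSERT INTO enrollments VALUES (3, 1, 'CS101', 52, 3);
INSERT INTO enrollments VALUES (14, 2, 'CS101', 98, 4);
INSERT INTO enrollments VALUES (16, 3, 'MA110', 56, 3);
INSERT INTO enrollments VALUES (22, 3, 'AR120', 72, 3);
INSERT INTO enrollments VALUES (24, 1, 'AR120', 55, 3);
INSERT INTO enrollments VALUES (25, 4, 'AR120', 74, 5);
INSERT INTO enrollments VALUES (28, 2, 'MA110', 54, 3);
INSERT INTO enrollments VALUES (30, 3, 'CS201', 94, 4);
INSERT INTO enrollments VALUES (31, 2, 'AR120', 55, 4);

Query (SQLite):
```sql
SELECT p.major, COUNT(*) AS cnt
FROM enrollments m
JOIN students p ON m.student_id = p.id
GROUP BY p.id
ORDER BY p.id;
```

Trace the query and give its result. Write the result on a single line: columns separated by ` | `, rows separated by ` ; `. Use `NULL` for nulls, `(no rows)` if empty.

Join each enrollments row to its students via student_id.
Group joined rows by students.id; compute COUNT(*) per group.
  1: ids {3, 24} → COUNT(*)=2
  2: ids {14, 28, 31} → COUNT(*)=3
  3: ids {16, 22, 30} → COUNT(*)=3
  4: ids {1, 25} → COUNT(*)=2

CS | 2 ; Philosophy | 3 ; Econ | 3 ; CS | 2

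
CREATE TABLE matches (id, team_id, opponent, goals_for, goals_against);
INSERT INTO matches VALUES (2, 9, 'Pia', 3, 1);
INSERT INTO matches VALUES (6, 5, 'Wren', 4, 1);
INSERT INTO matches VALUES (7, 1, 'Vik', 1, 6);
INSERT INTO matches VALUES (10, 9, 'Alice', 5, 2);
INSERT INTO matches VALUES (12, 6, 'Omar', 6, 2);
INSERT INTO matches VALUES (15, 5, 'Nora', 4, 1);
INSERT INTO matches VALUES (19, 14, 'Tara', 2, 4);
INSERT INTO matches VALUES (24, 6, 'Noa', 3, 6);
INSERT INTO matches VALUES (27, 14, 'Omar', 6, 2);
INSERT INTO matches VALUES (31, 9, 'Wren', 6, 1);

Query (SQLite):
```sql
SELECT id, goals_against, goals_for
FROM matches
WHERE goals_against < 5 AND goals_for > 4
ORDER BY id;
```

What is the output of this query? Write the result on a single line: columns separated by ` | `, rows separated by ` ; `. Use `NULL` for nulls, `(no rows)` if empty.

10 | 2 | 5 ; 12 | 2 | 6 ; 27 | 2 | 6 ; 31 | 1 | 6

goals_against < 5: ids {2, 6, 10, 12, 15, 19, 27, 31}
goals_for > 4: ids {10, 12, 27, 31}
Combine with AND.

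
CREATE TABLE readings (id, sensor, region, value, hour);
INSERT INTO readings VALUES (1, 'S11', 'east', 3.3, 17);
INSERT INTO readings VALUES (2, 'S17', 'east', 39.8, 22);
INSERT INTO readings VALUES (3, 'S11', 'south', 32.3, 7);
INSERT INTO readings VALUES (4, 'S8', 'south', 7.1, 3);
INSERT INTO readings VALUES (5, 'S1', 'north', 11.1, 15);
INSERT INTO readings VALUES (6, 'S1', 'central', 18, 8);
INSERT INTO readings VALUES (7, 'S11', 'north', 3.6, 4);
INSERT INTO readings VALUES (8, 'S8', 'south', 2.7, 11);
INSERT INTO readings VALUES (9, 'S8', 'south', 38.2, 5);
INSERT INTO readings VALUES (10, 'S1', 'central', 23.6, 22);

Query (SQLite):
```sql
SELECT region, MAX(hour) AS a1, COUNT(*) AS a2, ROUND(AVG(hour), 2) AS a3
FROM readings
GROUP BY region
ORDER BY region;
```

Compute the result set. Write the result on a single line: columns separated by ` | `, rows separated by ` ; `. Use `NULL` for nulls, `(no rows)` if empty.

Group readings by region.
Per group compute: MAX(hour), COUNT(*), ROUND(AVG(hour), 2).
  central: ids {6, 10} → MAX(hour)=22, COUNT(*)=2, ROUND(AVG(hour), 2)=15
  east: ids {1, 2} → MAX(hour)=22, COUNT(*)=2, ROUND(AVG(hour), 2)=19.5
  north: ids {5, 7} → MAX(hour)=15, COUNT(*)=2, ROUND(AVG(hour), 2)=9.5
  south: ids {3, 4, 8, 9} → MAX(hour)=11, COUNT(*)=4, ROUND(AVG(hour), 2)=6.5

central | 22 | 2 | 15 ; east | 22 | 2 | 19.5 ; north | 15 | 2 | 9.5 ; south | 11 | 4 | 6.5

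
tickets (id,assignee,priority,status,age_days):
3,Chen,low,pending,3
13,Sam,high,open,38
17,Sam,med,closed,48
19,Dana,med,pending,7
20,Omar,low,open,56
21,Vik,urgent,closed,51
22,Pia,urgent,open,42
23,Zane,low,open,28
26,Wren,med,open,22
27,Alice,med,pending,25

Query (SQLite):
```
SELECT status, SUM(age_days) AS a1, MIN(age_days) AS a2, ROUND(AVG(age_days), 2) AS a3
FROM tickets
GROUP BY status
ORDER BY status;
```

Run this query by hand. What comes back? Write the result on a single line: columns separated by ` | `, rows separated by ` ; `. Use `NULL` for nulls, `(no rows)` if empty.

closed | 99 | 48 | 49.5 ; open | 186 | 22 | 37.2 ; pending | 35 | 3 | 11.67

Group tickets by status.
Per group compute: SUM(age_days), MIN(age_days), ROUND(AVG(age_days), 2).
  closed: ids {17, 21} → SUM(age_days)=99, MIN(age_days)=48, ROUND(AVG(age_days), 2)=49.5
  open: ids {13, 20, 22, 23, 26} → SUM(age_days)=186, MIN(age_days)=22, ROUND(AVG(age_days), 2)=37.2
  pending: ids {3, 19, 27} → SUM(age_days)=35, MIN(age_days)=3, ROUND(AVG(age_days), 2)=11.67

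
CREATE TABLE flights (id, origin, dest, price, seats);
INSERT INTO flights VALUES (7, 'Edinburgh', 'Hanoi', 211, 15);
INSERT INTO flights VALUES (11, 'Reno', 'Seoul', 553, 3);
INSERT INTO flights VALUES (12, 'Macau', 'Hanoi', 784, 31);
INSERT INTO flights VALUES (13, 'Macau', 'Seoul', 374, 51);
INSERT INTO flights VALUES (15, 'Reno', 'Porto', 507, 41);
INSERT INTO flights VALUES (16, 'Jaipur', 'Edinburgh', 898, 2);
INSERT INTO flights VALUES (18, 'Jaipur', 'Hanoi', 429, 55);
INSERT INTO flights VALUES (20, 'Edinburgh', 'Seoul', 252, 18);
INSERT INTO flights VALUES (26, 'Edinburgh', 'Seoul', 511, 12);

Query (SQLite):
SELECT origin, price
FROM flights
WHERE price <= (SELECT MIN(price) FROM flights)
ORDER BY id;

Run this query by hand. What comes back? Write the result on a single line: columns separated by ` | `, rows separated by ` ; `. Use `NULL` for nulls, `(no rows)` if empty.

Edinburgh | 211

Scalar subquery: MIN(price) over all flights rows = 211.
Keep rows where price <= that value.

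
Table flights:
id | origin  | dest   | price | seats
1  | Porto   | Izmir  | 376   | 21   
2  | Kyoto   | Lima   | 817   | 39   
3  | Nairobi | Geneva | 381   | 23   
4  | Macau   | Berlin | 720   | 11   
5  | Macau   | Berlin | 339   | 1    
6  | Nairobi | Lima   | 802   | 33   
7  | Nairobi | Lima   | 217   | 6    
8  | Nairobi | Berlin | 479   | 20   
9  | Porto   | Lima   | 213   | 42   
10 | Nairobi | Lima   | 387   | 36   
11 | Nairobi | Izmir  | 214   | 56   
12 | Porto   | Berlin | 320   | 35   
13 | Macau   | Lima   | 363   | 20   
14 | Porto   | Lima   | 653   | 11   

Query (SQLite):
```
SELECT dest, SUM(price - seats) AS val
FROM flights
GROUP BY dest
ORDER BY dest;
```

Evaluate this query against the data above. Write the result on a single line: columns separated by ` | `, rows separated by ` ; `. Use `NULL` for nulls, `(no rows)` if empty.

Berlin | 1791 ; Geneva | 358 ; Izmir | 513 ; Lima | 3265

For each row compute price - seats.
Group by dest; take SUM of the expression per group.
  Berlin: ids {4, 5, 8, 12} → SUM(price - seats)=1791
  Geneva: ids {3} → SUM(price - seats)=358
  Izmir: ids {1, 11} → SUM(price - seats)=513
  Lima: ids {2, 6, 7, 9, 10, 13, 14} → SUM(price - seats)=3265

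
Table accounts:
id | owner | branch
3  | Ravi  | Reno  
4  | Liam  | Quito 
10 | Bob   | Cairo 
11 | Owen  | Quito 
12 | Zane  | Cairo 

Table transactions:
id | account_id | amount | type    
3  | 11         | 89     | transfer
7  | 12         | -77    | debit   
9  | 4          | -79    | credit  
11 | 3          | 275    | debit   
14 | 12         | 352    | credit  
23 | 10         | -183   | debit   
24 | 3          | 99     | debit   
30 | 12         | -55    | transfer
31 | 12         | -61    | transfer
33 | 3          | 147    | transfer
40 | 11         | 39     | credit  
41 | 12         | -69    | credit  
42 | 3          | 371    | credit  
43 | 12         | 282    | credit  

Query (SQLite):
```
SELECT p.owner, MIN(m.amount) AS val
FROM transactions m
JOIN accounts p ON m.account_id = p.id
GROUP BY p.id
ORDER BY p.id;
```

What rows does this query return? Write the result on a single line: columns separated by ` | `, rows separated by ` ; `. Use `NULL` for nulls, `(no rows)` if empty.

Ravi | 99 ; Liam | -79 ; Bob | -183 ; Owen | 39 ; Zane | -77

Join each transactions row to its accounts via account_id.
Group joined rows by accounts.id; compute MIN(m.amount) per group.
  3: ids {11, 24, 33, 42} → MIN(m.amount)=99
  4: ids {9} → MIN(m.amount)=-79
  10: ids {23} → MIN(m.amount)=-183
  11: ids {3, 40} → MIN(m.amount)=39
  12: ids {7, 14, 30, 31, 41, 43} → MIN(m.amount)=-77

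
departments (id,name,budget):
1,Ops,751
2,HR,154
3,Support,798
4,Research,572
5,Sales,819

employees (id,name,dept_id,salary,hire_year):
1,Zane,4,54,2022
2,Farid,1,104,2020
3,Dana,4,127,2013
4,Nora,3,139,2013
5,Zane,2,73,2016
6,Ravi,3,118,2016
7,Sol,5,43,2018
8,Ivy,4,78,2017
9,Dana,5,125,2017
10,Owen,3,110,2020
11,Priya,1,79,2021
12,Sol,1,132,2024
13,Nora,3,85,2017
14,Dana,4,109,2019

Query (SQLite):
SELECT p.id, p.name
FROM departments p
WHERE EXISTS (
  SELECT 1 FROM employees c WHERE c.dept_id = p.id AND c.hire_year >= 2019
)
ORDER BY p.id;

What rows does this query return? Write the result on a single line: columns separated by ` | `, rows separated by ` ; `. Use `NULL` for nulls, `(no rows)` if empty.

For each departments row, check whether any employees with matching dept_id has hire_year >= 2019.
Keep rows where that is true.

1 | Ops ; 3 | Support ; 4 | Research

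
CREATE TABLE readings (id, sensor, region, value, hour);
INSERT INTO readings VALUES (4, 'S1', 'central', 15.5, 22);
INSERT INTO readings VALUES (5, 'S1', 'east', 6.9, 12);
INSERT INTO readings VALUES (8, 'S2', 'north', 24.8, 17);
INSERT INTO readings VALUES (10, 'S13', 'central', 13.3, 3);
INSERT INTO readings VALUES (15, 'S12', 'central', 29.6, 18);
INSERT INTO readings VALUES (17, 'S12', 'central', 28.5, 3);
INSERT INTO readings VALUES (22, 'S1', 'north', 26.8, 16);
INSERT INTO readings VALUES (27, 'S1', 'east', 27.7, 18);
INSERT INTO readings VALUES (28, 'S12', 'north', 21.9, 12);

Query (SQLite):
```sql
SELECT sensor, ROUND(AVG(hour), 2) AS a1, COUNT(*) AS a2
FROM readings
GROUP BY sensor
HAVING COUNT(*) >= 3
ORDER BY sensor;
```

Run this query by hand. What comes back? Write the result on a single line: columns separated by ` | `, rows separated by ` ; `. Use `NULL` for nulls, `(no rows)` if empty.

Group readings by sensor.
Per group compute: ROUND(AVG(hour), 2), COUNT(*).
HAVING: drop groups with fewer than 3 rows.
  S1: ids {4, 5, 22, 27} → ROUND(AVG(hour), 2)=17, COUNT(*)=4
  S12: ids {15, 17, 28} → ROUND(AVG(hour), 2)=11, COUNT(*)=3
  S13: ids {10} → ROUND(AVG(hour), 2)=3, COUNT(*)=1
  S2: ids {8} → ROUND(AVG(hour), 2)=17, COUNT(*)=1

S1 | 17 | 4 ; S12 | 11 | 3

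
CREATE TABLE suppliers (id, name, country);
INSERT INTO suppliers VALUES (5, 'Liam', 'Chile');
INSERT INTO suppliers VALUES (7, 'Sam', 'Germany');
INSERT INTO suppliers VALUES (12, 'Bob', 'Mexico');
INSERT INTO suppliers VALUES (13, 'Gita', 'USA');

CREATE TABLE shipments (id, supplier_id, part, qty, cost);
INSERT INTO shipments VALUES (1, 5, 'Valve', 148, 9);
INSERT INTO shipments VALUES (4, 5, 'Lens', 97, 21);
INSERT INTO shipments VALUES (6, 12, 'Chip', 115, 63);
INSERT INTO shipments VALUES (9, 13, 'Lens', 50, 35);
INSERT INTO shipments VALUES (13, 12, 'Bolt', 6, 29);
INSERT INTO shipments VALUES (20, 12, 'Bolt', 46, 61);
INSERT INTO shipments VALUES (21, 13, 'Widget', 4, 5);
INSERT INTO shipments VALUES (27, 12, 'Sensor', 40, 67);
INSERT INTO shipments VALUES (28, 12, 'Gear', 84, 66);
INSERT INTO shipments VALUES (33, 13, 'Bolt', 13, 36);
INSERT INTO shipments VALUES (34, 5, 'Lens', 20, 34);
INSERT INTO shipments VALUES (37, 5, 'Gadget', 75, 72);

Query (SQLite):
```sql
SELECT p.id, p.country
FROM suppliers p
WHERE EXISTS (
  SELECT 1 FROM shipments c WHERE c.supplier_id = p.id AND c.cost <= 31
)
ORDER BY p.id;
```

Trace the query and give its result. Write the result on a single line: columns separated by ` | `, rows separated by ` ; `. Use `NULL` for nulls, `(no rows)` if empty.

5 | Chile ; 12 | Mexico ; 13 | USA

For each suppliers row, check whether any shipments with matching supplier_id has cost <= 31.
Keep rows where that is true.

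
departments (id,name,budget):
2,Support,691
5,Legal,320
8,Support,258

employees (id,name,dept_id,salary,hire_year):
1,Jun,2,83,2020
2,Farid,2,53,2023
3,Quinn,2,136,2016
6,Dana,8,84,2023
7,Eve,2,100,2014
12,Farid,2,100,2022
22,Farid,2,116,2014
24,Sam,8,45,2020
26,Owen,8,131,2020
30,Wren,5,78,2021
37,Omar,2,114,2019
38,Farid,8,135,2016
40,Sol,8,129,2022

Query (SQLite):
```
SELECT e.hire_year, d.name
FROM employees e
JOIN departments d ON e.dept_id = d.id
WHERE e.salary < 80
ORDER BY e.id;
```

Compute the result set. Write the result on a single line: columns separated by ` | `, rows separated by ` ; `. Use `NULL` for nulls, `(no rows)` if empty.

2023 | Support ; 2020 | Support ; 2021 | Legal

Each employees row matches the departments row where dept_id = departments.id.
Then keep rows with e.salary < 80.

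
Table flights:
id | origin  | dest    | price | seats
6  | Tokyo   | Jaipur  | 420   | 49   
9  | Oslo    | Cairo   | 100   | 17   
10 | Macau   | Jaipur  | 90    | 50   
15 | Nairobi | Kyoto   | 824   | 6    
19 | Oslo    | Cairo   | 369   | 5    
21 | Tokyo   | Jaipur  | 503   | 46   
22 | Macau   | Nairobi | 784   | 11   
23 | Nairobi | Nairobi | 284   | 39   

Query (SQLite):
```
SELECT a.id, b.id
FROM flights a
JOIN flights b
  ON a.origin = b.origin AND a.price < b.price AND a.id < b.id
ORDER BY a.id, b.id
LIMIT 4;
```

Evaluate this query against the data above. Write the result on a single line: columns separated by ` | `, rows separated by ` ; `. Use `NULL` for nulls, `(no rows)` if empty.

Pairs (a,b) with same origin, a.price < b.price, a.id < b.id.
origin groups: Macau:{10,22} Nairobi:{15,23} Oslo:{9,19} Tokyo:{6,21}
Ordered by (a.id, b.id); first 4.

6 | 21 ; 9 | 19 ; 10 | 22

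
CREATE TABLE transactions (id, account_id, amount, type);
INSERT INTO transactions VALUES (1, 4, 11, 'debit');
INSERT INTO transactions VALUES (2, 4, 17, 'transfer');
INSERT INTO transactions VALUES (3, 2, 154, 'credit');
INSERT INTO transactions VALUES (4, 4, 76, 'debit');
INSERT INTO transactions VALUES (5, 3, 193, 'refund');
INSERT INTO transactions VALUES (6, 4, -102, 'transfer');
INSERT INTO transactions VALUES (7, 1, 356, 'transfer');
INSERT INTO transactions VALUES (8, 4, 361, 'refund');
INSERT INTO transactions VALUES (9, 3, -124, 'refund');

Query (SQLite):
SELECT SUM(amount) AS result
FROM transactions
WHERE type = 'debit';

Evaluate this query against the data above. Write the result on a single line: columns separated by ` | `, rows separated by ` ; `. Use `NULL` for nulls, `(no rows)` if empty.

87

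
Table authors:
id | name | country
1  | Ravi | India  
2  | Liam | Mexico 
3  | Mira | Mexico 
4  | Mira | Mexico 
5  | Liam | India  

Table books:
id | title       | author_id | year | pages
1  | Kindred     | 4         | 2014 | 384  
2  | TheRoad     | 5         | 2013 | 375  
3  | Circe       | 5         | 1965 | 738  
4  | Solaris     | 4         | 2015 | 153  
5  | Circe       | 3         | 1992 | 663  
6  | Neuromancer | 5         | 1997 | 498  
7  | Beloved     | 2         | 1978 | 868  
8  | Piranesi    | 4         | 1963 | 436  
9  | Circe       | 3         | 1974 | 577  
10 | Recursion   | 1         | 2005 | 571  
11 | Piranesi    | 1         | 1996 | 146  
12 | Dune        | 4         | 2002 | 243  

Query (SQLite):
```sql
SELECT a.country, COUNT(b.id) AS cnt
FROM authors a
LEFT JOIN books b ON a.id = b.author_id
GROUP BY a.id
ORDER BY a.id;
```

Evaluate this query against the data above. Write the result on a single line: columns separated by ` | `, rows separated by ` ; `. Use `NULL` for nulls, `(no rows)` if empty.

India | 2 ; Mexico | 1 ; Mexico | 2 ; Mexico | 4 ; India | 3

LEFT JOIN keeps every authors row; unmatched ones get NULL for books columns.
Group by authors.id and compute COUNT(b.id). COUNT(col) of an all-NULL group is 0.
  1: ids {10, 11} → COUNT(b.id)=2
  2: ids {7} → COUNT(b.id)=1
  3: ids {5, 9} → COUNT(b.id)=2
  4: ids {1, 4, 8, 12} → COUNT(b.id)=4
  5: ids {2, 3, 6} → COUNT(b.id)=3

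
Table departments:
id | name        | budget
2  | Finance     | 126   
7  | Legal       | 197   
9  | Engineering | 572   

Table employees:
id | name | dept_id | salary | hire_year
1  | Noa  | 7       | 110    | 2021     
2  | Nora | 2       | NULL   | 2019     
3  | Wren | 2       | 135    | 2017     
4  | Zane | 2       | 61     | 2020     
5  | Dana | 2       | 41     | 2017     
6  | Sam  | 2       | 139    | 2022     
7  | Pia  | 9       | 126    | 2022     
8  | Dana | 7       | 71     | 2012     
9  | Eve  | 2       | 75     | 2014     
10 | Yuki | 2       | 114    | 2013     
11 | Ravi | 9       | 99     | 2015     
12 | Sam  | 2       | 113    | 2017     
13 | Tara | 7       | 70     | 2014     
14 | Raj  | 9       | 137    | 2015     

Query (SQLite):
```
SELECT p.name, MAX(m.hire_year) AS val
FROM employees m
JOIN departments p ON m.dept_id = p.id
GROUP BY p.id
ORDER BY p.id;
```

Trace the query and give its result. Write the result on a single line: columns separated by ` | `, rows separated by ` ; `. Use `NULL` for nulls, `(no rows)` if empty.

Finance | 2022 ; Legal | 2021 ; Engineering | 2022

Join each employees row to its departments via dept_id.
Group joined rows by departments.id; compute MAX(m.hire_year) per group.
  2: ids {2, 3, 4, 5, 6, 9, 10, 12} → MAX(m.hire_year)=2022
  7: ids {1, 8, 13} → MAX(m.hire_year)=2021
  9: ids {7, 11, 14} → MAX(m.hire_year)=2022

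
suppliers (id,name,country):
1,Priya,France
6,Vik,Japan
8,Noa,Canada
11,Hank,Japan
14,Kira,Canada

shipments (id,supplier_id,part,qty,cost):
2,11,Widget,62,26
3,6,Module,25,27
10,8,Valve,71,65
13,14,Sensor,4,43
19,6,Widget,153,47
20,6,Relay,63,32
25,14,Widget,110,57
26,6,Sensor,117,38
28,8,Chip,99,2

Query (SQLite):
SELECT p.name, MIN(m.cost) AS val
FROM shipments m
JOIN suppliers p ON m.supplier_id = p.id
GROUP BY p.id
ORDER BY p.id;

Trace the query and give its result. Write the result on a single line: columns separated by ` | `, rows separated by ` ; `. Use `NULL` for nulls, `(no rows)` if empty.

Vik | 27 ; Noa | 2 ; Hank | 26 ; Kira | 43

Join each shipments row to its suppliers via supplier_id.
Group joined rows by suppliers.id; compute MIN(m.cost) per group.
  6: ids {3, 19, 20, 26} → MIN(m.cost)=27
  8: ids {10, 28} → MIN(m.cost)=2
  11: ids {2} → MIN(m.cost)=26
  14: ids {13, 25} → MIN(m.cost)=43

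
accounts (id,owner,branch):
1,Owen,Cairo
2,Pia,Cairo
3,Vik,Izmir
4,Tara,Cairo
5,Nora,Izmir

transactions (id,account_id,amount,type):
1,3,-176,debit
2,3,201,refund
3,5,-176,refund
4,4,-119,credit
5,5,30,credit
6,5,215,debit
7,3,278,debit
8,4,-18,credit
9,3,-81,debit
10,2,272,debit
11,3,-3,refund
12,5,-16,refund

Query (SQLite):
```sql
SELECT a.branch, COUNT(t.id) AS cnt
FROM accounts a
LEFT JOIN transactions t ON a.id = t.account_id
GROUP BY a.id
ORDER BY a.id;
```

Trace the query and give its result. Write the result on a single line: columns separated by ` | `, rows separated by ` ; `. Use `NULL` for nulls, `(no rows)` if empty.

LEFT JOIN keeps every accounts row; unmatched ones get NULL for transactions columns.
Group by accounts.id and compute COUNT(t.id). COUNT(col) of an all-NULL group is 0.
  1: ids {—} → COUNT(t.id)=0
  2: ids {10} → COUNT(t.id)=1
  3: ids {1, 2, 7, 9, 11} → COUNT(t.id)=5
  4: ids {4, 8} → COUNT(t.id)=2
  5: ids {3, 5, 6, 12} → COUNT(t.id)=4

Cairo | 0 ; Cairo | 1 ; Izmir | 5 ; Cairo | 2 ; Izmir | 4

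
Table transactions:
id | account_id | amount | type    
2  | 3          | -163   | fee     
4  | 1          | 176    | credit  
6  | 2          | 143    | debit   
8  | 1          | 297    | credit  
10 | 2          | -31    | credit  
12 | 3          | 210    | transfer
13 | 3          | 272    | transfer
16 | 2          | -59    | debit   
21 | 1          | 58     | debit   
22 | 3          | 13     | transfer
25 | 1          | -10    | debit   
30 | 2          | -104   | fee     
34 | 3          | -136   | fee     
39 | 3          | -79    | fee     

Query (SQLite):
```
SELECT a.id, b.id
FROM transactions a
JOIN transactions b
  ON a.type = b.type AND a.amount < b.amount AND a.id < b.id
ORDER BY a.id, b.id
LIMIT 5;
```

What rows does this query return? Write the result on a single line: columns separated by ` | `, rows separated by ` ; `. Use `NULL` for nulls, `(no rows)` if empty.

2 | 30 ; 2 | 34 ; 2 | 39 ; 4 | 8 ; 12 | 13

Pairs (a,b) with same type, a.amount < b.amount, a.id < b.id.
type groups: credit:{4,8,10} debit:{6,16,21,25} fee:{2,30,34,39} transfer:{12,13,22}
Ordered by (a.id, b.id); first 5.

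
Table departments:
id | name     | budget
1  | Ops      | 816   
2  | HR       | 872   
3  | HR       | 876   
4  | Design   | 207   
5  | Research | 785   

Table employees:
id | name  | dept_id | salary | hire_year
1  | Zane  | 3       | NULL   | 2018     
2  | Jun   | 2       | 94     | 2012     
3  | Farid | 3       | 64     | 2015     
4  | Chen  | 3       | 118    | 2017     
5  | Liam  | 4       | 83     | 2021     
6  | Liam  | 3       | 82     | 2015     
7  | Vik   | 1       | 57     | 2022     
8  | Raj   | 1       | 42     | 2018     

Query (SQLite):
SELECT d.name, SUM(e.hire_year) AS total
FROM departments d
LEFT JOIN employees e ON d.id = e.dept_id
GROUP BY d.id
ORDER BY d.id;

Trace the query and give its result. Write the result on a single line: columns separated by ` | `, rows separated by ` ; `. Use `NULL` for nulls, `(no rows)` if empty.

LEFT JOIN keeps every departments row; unmatched ones get NULL for employees columns.
Group by departments.id and compute SUM(e.hire_year). SUM over an all-NULL group is NULL.
  1: ids {7, 8} → SUM(e.hire_year)=4040
  2: ids {2} → SUM(e.hire_year)=2012
  3: ids {1, 3, 4, 6} → SUM(e.hire_year)=8065
  4: ids {5} → SUM(e.hire_year)=2021
  5: ids {—} → SUM(e.hire_year)=NULL

Ops | 4040 ; HR | 2012 ; HR | 8065 ; Design | 2021 ; Research | NULL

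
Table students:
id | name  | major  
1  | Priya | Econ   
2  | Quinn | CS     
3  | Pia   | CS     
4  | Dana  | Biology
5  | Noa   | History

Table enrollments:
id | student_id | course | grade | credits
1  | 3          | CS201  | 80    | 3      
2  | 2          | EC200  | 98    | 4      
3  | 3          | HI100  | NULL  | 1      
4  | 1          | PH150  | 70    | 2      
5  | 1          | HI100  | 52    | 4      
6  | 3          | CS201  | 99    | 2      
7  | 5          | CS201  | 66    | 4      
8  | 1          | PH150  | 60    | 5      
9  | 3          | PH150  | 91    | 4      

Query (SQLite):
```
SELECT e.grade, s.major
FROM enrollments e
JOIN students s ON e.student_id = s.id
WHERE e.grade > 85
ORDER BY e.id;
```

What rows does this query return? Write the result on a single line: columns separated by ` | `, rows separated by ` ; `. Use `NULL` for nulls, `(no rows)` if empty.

98 | CS ; 99 | CS ; 91 | CS

Each enrollments row matches the students row where student_id = students.id.
Then keep rows with e.grade > 85.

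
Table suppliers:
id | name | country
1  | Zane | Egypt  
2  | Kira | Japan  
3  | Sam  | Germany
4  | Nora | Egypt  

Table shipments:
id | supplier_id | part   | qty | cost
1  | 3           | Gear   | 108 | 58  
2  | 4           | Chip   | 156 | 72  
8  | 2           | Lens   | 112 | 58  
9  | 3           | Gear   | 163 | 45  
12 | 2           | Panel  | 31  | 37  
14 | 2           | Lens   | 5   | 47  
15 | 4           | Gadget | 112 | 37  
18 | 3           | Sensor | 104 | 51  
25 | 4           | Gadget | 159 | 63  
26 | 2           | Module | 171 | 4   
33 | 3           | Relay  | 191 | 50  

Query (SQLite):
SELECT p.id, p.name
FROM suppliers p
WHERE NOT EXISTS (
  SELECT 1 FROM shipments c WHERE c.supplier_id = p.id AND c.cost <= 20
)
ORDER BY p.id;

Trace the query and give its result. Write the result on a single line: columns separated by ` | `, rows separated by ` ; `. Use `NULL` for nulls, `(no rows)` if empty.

1 | Zane ; 3 | Sam ; 4 | Nora

For each suppliers row, check whether any shipments with matching supplier_id has cost <= 20.
Keep rows where that is false.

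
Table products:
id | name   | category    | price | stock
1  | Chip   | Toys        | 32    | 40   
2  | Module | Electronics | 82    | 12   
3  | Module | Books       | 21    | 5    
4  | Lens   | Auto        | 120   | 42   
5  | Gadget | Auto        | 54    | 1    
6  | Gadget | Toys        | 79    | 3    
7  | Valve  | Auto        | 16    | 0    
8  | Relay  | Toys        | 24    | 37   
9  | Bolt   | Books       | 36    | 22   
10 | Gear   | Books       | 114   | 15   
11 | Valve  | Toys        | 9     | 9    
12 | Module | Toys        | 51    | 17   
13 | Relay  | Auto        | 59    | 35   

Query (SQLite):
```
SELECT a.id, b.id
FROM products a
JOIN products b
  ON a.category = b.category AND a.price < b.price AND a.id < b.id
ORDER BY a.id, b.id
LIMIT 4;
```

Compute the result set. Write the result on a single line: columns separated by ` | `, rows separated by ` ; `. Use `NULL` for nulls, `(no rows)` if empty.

1 | 6 ; 1 | 12 ; 3 | 9 ; 3 | 10

Pairs (a,b) with same category, a.price < b.price, a.id < b.id.
category groups: Auto:{4,5,7,13} Books:{3,9,10} Electronics:{2} Toys:{1,6,8,11,12}
Ordered by (a.id, b.id); first 4.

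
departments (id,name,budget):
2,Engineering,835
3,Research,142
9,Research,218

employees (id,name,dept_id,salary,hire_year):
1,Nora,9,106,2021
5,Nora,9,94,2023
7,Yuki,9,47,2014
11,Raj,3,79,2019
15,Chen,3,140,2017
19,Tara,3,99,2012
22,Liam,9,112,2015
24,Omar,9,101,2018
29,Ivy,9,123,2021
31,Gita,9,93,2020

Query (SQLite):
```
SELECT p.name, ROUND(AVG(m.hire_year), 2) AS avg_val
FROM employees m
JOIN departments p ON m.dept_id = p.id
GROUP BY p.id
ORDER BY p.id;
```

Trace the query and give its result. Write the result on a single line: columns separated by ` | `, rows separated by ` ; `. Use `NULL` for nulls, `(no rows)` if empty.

Research | 2016 ; Research | 2018.86

Join each employees row to its departments via dept_id.
Group joined rows by departments.id; compute ROUND(AVG(m.hire_year), 2) per group.
  3: ids {11, 15, 19} → ROUND(AVG(m.hire_year), 2)=2016
  9: ids {1, 5, 7, 22, 24, 29, 31} → ROUND(AVG(m.hire_year), 2)=2018.86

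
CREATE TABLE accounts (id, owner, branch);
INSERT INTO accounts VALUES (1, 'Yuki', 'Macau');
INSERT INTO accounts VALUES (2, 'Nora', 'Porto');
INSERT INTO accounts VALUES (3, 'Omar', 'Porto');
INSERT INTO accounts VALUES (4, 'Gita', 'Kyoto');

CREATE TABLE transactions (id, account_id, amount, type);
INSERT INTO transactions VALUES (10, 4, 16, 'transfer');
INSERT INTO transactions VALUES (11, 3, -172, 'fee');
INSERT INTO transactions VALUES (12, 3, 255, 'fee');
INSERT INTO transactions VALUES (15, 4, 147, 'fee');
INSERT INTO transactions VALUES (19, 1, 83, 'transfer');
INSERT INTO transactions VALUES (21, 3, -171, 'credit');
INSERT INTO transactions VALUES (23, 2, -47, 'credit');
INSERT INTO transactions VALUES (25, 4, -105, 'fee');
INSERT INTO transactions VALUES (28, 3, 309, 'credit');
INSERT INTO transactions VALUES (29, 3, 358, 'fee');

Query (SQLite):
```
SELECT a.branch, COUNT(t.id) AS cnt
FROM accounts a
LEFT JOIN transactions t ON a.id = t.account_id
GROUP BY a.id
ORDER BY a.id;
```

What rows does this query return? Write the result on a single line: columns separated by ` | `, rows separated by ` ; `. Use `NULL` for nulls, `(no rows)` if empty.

Macau | 1 ; Porto | 1 ; Porto | 5 ; Kyoto | 3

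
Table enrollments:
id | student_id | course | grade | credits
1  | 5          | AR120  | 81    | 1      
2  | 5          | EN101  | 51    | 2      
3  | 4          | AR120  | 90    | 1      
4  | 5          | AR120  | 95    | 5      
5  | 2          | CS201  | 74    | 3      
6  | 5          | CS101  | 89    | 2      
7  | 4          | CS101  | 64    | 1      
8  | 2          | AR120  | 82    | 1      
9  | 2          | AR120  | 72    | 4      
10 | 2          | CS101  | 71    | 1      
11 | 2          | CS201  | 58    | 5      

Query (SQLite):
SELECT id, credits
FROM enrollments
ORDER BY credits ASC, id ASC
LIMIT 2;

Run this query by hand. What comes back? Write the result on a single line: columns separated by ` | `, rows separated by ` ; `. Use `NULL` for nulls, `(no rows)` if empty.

1 | 1 ; 3 | 1

Sort by credits asc, tiebreak id asc: (1, id=1), (1, id=3), (1, id=7), (1, id=8), (1, id=10) …. Take first 2.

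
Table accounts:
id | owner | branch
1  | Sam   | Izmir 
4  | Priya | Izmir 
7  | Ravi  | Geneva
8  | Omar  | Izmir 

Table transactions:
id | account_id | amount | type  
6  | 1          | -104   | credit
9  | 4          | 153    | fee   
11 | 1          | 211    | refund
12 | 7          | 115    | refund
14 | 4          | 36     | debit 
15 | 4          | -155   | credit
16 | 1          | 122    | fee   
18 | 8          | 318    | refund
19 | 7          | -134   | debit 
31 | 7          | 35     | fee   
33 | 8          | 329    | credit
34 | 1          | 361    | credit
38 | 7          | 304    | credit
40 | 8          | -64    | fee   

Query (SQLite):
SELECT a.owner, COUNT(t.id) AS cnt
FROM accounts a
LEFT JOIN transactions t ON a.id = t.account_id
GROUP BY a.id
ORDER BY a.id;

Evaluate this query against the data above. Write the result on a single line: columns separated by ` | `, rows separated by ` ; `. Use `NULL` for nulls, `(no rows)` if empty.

Sam | 4 ; Priya | 3 ; Ravi | 4 ; Omar | 3

LEFT JOIN keeps every accounts row; unmatched ones get NULL for transactions columns.
Group by accounts.id and compute COUNT(t.id). COUNT(col) of an all-NULL group is 0.
  1: ids {6, 11, 16, 34} → COUNT(t.id)=4
  4: ids {9, 14, 15} → COUNT(t.id)=3
  7: ids {12, 19, 31, 38} → COUNT(t.id)=4
  8: ids {18, 33, 40} → COUNT(t.id)=3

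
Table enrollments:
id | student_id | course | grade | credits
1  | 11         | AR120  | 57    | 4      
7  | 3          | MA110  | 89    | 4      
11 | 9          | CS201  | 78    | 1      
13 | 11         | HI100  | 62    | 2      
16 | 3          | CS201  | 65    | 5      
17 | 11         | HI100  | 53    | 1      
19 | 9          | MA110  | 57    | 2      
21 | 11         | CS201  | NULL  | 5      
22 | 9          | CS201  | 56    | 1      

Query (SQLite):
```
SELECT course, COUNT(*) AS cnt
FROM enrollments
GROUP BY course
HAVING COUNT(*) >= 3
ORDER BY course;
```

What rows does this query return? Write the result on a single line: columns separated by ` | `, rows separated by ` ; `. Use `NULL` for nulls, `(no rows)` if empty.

CS201 | 4

Partition enrollments by course; compute COUNT(*) within each group.
HAVING: keep groups with count ≥ 3.
  AR120: ids {1} → COUNT(*)=1
  CS201: ids {11, 16, 21, 22} → COUNT(*)=4
  HI100: ids {13, 17} → COUNT(*)=2
  MA110: ids {7, 19} → COUNT(*)=2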